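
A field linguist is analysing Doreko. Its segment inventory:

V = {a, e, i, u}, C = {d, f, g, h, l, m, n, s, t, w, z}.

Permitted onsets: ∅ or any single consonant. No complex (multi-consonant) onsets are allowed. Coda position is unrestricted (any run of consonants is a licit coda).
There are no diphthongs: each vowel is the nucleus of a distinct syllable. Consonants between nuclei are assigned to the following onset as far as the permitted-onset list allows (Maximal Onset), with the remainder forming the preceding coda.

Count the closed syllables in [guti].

Nuclei (vowels): u, i → 2 syllables.
/u…i/ gap (V1→V2): just /t/ — single C goes to the following onset.
So the parse is gu.ti.
Classifying each syllable: /gu/ (open), /ti/ (open).
Closed syllables: 0.

0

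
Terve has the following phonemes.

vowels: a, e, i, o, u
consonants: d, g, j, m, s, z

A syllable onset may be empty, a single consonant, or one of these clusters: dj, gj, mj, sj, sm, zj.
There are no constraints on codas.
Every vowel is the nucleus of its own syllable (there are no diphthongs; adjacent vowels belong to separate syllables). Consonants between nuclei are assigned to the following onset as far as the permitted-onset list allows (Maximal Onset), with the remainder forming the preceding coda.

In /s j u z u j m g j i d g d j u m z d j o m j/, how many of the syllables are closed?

Nuclei (vowels): u, u, i, u, o → 5 syllables.
/u…u/ gap (V1→V2): /z/ → onset of the next syllable (single consonants are always licit onsets).
/u…i/ gap (V2→V3): /jmgj/ splits as /jm/ + /gj/ (/gj/ is the longest suffix that is a licit onset).
/i…u/ gap (V3→V4): cluster /dgdj/ — the longest permitted-onset suffix is /dj/; onset = /dj/, preceding coda = /dg/.
/u…o/ gap (V4→V5): cluster /mzdj/ — the longest permitted-onset suffix is /dj/; onset = /dj/, preceding coda = /mz/.
Putting it together: sju.zujm.gjidg.djumz.djomj.
Classifying each syllable: /sju/ (open), /zujm/ (closed), /gjidg/ (closed), /djumz/ (closed), /djomj/ (closed).
Closed syllables: 4.

4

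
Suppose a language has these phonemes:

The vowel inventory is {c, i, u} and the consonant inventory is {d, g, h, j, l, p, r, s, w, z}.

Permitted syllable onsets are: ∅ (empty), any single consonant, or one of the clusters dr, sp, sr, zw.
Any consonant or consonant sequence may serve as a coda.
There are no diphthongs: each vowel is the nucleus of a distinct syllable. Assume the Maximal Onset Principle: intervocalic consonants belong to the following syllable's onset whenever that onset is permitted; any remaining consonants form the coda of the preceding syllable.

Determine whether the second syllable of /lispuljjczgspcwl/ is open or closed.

The vowels are i, u, c, c — 4 nuclei, so 4 syllables.
Between /i/ (V1) and /u/ (V2): cluster /sp/ — /sp/ is itself a permitted onset, so the whole cluster goes right; preceding coda = ∅.
Between /u/ (V2) and /c/ (V3): /ljj/; trying suffixes from longest down, /j/ is the first permitted one, so coda /lj/ | onset /j/.
Between /c/ (V3) and /c/ (V4): cluster /zgsp/ — the longest permitted-onset suffix is /sp/; onset = /sp/, preceding coda = /zg/.
Result: li.spulj.jczg.spcwl.
Syllable 2 is /spulj/ with coda /lj/, so it is closed.

closed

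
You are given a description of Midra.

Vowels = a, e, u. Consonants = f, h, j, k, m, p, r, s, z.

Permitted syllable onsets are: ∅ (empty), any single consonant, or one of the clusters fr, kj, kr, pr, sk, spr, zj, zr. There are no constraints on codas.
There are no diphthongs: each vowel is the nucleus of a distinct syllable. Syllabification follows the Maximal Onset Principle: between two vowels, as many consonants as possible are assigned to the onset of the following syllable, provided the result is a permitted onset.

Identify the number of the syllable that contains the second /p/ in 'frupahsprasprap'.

3

Nuclei (vowels): u, a, a, a → 4 syllables.
V1 /u/ – V2 /a/: /p/ is a single consonant, so it becomes the next onset.
V2 /a/ – V3 /a/: /hspr/ splits as /h/ + /spr/ (/spr/ is the longest suffix that is a licit onset).
V3 /a/ – V4 /a/: cluster /spr/ — /spr/ is itself a permitted onset, so the whole cluster goes right; preceding coda = ∅.
So the parse is fru.pah.spra.sprap.
The second /p/ is in the onset of syllable 3 (/spra/).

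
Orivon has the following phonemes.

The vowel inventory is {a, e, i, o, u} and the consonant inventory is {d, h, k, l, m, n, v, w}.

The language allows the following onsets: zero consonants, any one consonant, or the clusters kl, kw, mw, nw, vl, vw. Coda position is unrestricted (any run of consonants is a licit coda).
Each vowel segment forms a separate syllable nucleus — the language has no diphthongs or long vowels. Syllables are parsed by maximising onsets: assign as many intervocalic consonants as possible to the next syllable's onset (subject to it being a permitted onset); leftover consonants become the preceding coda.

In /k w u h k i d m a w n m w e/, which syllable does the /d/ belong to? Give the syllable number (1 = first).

Nuclei (vowels): u, i, a, e → 4 syllables.
V1 /u/ – V2 /i/: cluster /hk/ — the longest permitted-onset suffix is /k/; onset = /k/, preceding coda = /h/.
V2 /i/ – V3 /a/: /dm/ — longest licit onset from the right is /m/, leaving /d/ as coda.
V3 /a/ – V4 /e/: /wnmw/; trying suffixes from longest down, /mw/ is the first permitted one, so coda /wn/ | onset /mw/.
Syllabification: kwuh.kid.mawn.mwe.
The /d/ is in the coda of syllable 2 (/kid/).

2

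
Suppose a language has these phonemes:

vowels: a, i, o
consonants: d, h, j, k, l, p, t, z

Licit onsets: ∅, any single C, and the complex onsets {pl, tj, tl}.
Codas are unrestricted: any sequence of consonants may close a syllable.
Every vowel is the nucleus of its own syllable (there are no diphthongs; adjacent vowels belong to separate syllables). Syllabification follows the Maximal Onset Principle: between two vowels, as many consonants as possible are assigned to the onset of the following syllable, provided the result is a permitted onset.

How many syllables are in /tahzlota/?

Nuclei (vowels): a, o, a → 3 syllables.

3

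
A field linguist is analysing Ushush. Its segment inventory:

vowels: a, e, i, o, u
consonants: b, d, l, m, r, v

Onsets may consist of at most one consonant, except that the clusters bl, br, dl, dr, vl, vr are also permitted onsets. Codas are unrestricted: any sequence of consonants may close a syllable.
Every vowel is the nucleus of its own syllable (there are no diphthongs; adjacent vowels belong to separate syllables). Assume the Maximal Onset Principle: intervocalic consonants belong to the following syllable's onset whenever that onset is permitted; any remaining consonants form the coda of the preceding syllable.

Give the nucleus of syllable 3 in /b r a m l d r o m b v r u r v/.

u

Vowels present: a, o, u; each is a nucleus, giving 3 syllables.
The third nucleus (vowel 3 from the left) is /u/.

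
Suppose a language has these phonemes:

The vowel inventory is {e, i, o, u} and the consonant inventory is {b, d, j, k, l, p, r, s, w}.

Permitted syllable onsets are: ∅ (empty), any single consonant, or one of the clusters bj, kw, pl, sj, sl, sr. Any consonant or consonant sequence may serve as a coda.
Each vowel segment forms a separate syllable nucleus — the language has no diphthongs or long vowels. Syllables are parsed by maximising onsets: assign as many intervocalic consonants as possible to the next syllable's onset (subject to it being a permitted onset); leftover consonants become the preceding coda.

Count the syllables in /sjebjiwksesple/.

Vowels present: e, i, e, e; each is a nucleus, giving 4 syllables.

4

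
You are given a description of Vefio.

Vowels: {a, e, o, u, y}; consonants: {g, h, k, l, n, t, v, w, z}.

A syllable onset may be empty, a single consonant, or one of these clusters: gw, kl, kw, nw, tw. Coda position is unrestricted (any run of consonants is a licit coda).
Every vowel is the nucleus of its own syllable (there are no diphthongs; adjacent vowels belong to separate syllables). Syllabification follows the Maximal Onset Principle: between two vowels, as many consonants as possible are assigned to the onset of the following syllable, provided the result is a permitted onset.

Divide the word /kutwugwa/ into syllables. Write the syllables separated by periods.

ku.twu.gwa

Vowels present: u, u, a; each is a nucleus, giving 3 syllables.
Between /u/ (V1) and /u/ (V2): /tw/ — entire cluster is a permitted onset → onset /tw/, coda ∅.
Between /u/ (V2) and /a/ (V3): /gw/ is a licit onset in full, so it all attaches to the next syllable.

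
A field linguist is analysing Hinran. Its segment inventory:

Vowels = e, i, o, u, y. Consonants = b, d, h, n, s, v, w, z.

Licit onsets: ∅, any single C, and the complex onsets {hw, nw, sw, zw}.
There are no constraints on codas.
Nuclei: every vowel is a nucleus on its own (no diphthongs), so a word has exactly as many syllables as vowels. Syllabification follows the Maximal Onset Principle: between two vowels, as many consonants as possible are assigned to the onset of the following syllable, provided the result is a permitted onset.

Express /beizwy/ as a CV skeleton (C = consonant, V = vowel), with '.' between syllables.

Nuclei (vowels): e, i, y → 3 syllables.
σ1/σ2 boundary: hiatus — the boundary sits between the two vowels.
σ2/σ3 boundary: /zw/ — entire cluster is a permitted onset → onset /zw/, coda ∅.
Syllabification: be.i.zwy.
Mapping each syllable to C/V: /be/ → CV, /i/ → V, /zwy/ → CCV.

CV.V.CCV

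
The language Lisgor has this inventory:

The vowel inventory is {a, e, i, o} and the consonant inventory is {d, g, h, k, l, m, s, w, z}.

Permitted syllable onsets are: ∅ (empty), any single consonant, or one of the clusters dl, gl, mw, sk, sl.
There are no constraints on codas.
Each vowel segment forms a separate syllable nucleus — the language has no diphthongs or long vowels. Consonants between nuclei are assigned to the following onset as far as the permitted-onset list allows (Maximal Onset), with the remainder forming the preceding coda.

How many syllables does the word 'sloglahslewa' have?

4

Vowels present: o, a, e, a; each is a nucleus, giving 4 syllables.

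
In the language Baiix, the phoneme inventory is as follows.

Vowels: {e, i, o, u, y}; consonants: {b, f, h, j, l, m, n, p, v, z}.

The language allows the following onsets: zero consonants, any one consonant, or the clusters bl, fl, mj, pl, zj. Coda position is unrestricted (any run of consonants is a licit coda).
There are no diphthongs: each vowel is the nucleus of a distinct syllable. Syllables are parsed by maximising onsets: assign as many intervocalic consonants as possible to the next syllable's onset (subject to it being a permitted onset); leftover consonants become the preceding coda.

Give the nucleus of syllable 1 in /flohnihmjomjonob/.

o

Nuclei (vowels): o, i, o, o, o → 5 syllables.
The first nucleus (vowel 1 from the left) is /o/.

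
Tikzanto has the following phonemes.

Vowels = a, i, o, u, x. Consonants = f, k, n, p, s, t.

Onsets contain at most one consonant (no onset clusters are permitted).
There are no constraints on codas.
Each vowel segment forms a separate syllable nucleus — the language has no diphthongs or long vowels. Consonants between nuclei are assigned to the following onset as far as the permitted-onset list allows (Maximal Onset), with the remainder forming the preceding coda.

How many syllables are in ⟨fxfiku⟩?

The vowels are x, i, u — 3 nuclei, so 3 syllables.

3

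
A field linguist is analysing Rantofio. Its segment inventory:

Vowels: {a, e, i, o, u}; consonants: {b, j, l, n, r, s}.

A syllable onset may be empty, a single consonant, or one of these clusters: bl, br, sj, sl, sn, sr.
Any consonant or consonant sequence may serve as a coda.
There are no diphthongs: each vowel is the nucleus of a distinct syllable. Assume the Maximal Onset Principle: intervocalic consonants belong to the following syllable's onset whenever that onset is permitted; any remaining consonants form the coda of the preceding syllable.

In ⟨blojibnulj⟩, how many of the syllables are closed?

2

The vowels are o, i, u — 3 nuclei, so 3 syllables.
Between /o/ (V1) and /i/ (V2): /j/ is a single consonant, so it becomes the next onset.
Between /i/ (V2) and /u/ (V3): /bn/ — longest licit onset from the right is /n/, leaving /b/ as coda.
Syllabification: blo.jib.nulj.
Classifying each syllable: /blo/ (open), /jib/ (closed), /nulj/ (closed).
Closed syllables: 2.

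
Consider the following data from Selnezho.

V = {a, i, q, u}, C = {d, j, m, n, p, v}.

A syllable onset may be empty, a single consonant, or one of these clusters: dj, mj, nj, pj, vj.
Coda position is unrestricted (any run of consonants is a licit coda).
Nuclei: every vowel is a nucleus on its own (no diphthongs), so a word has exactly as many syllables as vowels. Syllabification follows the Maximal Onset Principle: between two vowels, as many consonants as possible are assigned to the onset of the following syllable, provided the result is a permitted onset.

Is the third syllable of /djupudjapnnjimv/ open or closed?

Nuclei (vowels): u, u, a, i → 4 syllables.
σ1/σ2 boundary: /p/ is a single consonant, so it becomes the next onset.
σ2/σ3 boundary: /dj/ — entire cluster is a permitted onset → onset /dj/, coda ∅.
σ3/σ4 boundary: cluster /pnnj/ — the longest permitted-onset suffix is /nj/; onset = /nj/, preceding coda = /pn/.
Putting it together: dju.pu.djapn.njimv.
Syllable 3 is /djapn/ with coda /pn/, so it is closed.

closed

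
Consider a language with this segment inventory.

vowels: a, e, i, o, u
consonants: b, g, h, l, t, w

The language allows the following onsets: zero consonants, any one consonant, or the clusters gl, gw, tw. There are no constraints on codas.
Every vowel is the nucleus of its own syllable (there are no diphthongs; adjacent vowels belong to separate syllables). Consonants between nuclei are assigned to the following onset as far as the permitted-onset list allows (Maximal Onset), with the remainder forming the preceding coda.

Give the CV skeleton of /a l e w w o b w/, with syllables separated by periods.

The vowels are a, e, o — 3 nuclei, so 3 syllables.
V1 /a/ – V2 /e/: just /l/ — single C goes to the following onset.
V2 /e/ – V3 /o/: /ww/ splits as /w/ + /w/ (/w/ is the longest suffix that is a licit onset).
So the parse is a.lew.wobw.
Mapping each syllable to C/V: /a/ → V, /lew/ → CVC, /wobw/ → CVCC.

V.CVC.CVCC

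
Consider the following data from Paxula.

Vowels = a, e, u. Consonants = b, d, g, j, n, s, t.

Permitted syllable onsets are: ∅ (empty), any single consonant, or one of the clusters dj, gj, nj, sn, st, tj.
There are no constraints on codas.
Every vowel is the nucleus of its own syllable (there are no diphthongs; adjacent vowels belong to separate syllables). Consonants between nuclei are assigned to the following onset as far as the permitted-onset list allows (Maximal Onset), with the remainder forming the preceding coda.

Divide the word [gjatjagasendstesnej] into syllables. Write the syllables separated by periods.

Vowels present: a, a, a, e, e, e; each is a nucleus, giving 6 syllables.
Between /a/ (V1) and /a/ (V2): /tj/ — entire cluster is a permitted onset → onset /tj/, coda ∅.
Between /a/ (V2) and /a/ (V3): /g/ → onset of the next syllable (single consonants are always licit onsets).
Between /a/ (V3) and /e/ (V4): just /s/ — single C goes to the following onset.
Between /e/ (V4) and /e/ (V5): cluster /ndst/ — the longest permitted-onset suffix is /st/; onset = /st/, preceding coda = /nd/.
Between /e/ (V5) and /e/ (V6): /sn/ is a licit onset in full, so it all attaches to the next syllable.

gja.tja.ga.send.ste.snej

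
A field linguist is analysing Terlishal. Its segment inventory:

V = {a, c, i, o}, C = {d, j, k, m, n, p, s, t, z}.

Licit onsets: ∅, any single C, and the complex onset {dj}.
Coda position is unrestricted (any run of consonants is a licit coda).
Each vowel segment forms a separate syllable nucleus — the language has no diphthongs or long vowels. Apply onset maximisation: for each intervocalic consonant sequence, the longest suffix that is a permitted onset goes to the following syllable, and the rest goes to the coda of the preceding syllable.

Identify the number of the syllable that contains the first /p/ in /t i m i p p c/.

Vowels present: i, i, c; each is a nucleus, giving 3 syllables.
/i…i/ gap (V1→V2): /m/ is a single consonant, so it becomes the next onset.
/i…c/ gap (V2→V3): /pp/ splits as /p/ + /p/ (/p/ is the longest suffix that is a licit onset).
Result: ti.mip.pc.
The first /p/ is in the coda of syllable 2 (/mip/).

2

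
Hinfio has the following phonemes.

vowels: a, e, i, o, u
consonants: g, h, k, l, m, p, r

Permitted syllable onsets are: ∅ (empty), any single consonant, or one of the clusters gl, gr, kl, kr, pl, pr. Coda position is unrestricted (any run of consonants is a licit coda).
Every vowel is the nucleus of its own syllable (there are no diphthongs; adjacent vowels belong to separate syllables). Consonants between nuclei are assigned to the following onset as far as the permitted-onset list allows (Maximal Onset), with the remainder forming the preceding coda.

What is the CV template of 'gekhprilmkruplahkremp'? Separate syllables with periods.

Vowels present: e, i, u, a, e; each is a nucleus, giving 5 syllables.
Between /e/ (V1) and /i/ (V2): /khpr/ — longest licit onset from the right is /pr/, leaving /kh/ as coda.
Between /i/ (V2) and /u/ (V3): cluster /lmkr/ — the longest permitted-onset suffix is /kr/; onset = /kr/, preceding coda = /lm/.
Between /u/ (V3) and /a/ (V4): cluster /pl/ — /pl/ is itself a permitted onset, so the whole cluster goes right; preceding coda = ∅.
Between /a/ (V4) and /e/ (V5): cluster /hkr/ — the longest permitted-onset suffix is /kr/; onset = /kr/, preceding coda = /h/.
Putting it together: gekh.prilm.kru.plah.kremp.
Mapping each syllable to C/V: /gekh/ → CVCC, /prilm/ → CCVCC, /kru/ → CCV, /plah/ → CCVC, /kremp/ → CCVCC.

CVCC.CCVCC.CCV.CCVC.CCVCC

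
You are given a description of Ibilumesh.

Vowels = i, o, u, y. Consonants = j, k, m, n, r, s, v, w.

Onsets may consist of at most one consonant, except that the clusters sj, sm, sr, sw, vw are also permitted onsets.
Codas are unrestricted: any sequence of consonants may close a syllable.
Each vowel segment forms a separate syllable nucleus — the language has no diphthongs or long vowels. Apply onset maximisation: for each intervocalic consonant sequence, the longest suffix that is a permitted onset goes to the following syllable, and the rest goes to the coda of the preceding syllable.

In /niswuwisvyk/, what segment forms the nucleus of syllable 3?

The vowels are i, u, i, y — 4 nuclei, so 4 syllables.
The third nucleus (vowel 3 from the left) is /i/.

i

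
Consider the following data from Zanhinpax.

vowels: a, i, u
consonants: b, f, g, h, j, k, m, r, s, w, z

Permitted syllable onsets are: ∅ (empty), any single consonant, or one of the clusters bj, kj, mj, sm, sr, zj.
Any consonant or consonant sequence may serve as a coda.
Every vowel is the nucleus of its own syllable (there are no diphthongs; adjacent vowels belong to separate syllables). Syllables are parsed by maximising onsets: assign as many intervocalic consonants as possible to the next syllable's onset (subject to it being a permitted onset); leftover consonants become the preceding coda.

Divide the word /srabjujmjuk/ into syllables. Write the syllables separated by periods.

sra.bjuj.mjuk

The vowels are a, u, u — 3 nuclei, so 3 syllables.
Between /a/ (V1) and /u/ (V2): cluster /bj/ — /bj/ is itself a permitted onset, so the whole cluster goes right; preceding coda = ∅.
Between /u/ (V2) and /u/ (V3): /jmj/ splits as /j/ + /mj/ (/mj/ is the longest suffix that is a licit onset).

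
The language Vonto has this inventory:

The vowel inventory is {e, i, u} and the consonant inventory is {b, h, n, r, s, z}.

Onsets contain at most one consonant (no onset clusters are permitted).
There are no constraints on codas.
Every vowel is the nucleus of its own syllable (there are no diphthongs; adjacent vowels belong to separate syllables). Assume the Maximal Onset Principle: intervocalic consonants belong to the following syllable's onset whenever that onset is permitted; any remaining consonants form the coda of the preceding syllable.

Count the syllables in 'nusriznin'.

3

The vowels are u, i, i — 3 nuclei, so 3 syllables.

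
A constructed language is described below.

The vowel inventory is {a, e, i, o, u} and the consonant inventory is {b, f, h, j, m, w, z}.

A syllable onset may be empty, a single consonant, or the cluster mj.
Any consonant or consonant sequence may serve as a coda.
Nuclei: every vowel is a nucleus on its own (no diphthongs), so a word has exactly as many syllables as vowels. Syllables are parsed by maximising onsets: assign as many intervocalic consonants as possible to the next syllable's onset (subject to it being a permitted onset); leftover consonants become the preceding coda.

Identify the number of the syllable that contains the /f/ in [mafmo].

The vowels are a, o — 2 nuclei, so 2 syllables.
Between /a/ (V1) and /o/ (V2): /fm/; trying suffixes from longest down, /m/ is the first permitted one, so coda /f/ | onset /m/.
Syllabification: maf.mo.
The /f/ is in the coda of syllable 1 (/maf/).

1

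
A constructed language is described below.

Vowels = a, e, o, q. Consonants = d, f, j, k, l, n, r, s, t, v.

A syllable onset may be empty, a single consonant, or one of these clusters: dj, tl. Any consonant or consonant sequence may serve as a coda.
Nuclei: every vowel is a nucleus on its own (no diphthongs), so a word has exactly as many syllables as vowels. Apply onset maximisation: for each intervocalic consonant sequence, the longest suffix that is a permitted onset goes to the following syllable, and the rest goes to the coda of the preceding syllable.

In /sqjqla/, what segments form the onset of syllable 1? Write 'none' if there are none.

Vowels present: q, q, a; each is a nucleus, giving 3 syllables.
σ1/σ2 boundary: /j/ → onset of the next syllable (single consonants are always licit onsets).
σ2/σ3 boundary: /l/ → onset of the next syllable (single consonants are always licit onsets).
Putting it together: sq.jq.la.
Syllable 1 is /sq/: onset /s/, nucleus /q/, coda ∅.

s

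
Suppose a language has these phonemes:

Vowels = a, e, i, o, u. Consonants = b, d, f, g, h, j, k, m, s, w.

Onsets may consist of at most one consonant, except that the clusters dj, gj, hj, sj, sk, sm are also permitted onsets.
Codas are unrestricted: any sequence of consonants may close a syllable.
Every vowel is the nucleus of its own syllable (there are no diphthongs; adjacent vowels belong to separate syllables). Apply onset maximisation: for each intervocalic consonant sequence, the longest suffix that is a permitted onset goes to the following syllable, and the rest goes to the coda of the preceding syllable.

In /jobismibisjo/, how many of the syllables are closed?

0

Vowels present: o, i, i, i, o; each is a nucleus, giving 5 syllables.
σ1/σ2 boundary: /b/ is a single consonant, so it becomes the next onset.
σ2/σ3 boundary: /sm/ is a licit onset in full, so it all attaches to the next syllable.
σ3/σ4 boundary: just /b/ — single C goes to the following onset.
σ4/σ5 boundary: /sj/ — entire cluster is a permitted onset → onset /sj/, coda ∅.
Syllabification: jo.bi.smi.bi.sjo.
Classifying each syllable: /jo/ (open), /bi/ (open), /smi/ (open), /bi/ (open), /sjo/ (open).
Closed syllables: 0.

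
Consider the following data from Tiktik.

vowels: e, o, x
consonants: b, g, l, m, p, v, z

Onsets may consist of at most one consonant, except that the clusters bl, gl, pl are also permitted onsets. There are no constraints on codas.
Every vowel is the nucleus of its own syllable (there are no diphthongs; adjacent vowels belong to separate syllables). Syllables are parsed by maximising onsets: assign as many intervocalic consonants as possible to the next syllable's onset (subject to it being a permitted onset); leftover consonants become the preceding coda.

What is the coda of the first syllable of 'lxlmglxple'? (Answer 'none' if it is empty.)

lm

The vowels are x, x, e — 3 nuclei, so 3 syllables.
V1 /x/ – V2 /x/: /lmgl/ — longest licit onset from the right is /gl/, leaving /lm/ as coda.
V2 /x/ – V3 /e/: /pl/ is a licit onset in full, so it all attaches to the next syllable.
So the parse is lxlm.glx.ple.
Syllable 1 is /lxlm/: onset /l/, nucleus /x/, coda /lm/.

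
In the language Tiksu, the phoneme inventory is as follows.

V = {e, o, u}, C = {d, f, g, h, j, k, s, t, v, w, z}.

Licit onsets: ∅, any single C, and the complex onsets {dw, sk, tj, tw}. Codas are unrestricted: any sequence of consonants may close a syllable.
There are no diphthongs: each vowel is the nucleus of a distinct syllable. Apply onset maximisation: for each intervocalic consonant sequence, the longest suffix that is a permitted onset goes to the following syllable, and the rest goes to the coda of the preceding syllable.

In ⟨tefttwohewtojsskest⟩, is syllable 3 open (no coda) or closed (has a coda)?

Vowels present: e, o, e, o, e; each is a nucleus, giving 5 syllables.
/e…o/ gap (V1→V2): /fttw/ — longest licit onset from the right is /tw/, leaving /ft/ as coda.
/o…e/ gap (V2→V3): /h/ → onset of the next syllable (single consonants are always licit onsets).
/e…o/ gap (V3→V4): /wt/ — longest licit onset from the right is /t/, leaving /w/ as coda.
/o…e/ gap (V4→V5): /jssk/ — longest licit onset from the right is /sk/, leaving /js/ as coda.
Syllabification: teft.two.hew.tojs.skest.
Syllable 3 is /hew/ with coda /w/, so it is closed.

closed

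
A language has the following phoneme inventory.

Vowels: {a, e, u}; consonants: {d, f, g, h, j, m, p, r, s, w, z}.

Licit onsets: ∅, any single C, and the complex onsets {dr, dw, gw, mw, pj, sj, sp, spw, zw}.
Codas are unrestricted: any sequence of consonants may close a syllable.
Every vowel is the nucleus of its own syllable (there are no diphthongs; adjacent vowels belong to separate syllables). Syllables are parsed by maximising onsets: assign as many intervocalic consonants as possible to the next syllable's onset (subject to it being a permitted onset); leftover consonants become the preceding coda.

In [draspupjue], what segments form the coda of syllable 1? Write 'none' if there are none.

Vowels present: a, u, u, e; each is a nucleus, giving 4 syllables.
Between /a/ (V1) and /u/ (V2): /sp/ — entire cluster is a permitted onset → onset /sp/, coda ∅.
Between /u/ (V2) and /u/ (V3): cluster /pj/ — /pj/ is itself a permitted onset, so the whole cluster goes right; preceding coda = ∅.
Between /u/ (V3) and /e/ (V4): hiatus — the boundary sits between the two vowels.
Putting it together: dra.spu.pju.e.
Syllable 1 is /dra/: onset /dr/, nucleus /a/, coda ∅.

none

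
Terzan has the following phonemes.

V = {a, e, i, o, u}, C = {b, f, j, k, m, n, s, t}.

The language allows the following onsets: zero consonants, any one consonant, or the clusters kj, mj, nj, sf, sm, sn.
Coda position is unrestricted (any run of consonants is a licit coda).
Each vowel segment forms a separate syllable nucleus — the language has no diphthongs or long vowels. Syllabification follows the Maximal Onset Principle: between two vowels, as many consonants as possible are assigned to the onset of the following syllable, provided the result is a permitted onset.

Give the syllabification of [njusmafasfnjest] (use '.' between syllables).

nju.sma.fasf.njest

Vowels present: u, a, a, e; each is a nucleus, giving 4 syllables.
σ1/σ2 boundary: /sm/ is a licit onset in full, so it all attaches to the next syllable.
σ2/σ3 boundary: /f/ → onset of the next syllable (single consonants are always licit onsets).
σ3/σ4 boundary: /sfnj/; trying suffixes from longest down, /nj/ is the first permitted one, so coda /sf/ | onset /nj/.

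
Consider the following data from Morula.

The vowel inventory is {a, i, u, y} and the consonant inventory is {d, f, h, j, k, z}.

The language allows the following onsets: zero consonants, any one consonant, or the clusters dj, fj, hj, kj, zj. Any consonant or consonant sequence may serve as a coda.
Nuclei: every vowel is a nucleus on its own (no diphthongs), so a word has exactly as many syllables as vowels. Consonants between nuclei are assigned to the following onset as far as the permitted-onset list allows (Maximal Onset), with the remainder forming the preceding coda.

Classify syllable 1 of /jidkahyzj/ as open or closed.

The vowels are i, a, y — 3 nuclei, so 3 syllables.
V1 /i/ – V2 /a/: cluster /dk/ — the longest permitted-onset suffix is /k/; onset = /k/, preceding coda = /d/.
V2 /a/ – V3 /y/: /h/ → onset of the next syllable (single consonants are always licit onsets).
Putting it together: jid.ka.hyzj.
Syllable 1 is /jid/ with coda /d/, so it is closed.

closed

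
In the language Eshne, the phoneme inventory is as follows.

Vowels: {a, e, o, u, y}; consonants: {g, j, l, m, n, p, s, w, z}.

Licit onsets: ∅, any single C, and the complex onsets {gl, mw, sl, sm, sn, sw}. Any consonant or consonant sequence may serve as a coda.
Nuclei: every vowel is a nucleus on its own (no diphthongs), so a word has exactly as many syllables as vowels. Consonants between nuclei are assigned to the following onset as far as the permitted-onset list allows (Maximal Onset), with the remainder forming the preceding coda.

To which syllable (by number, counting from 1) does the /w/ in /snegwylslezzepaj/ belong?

2

Vowels present: e, y, e, e, a; each is a nucleus, giving 5 syllables.
/e…y/ gap (V1→V2): /gw/ — longest licit onset from the right is /w/, leaving /g/ as coda.
/y…e/ gap (V2→V3): cluster /lsl/ — the longest permitted-onset suffix is /sl/; onset = /sl/, preceding coda = /l/.
/e…e/ gap (V3→V4): /zz/ splits as /z/ + /z/ (/z/ is the longest suffix that is a licit onset).
/e…a/ gap (V4→V5): /p/ → onset of the next syllable (single consonants are always licit onsets).
Result: sneg.wyl.slez.ze.paj.
The /w/ is in the onset of syllable 2 (/wyl/).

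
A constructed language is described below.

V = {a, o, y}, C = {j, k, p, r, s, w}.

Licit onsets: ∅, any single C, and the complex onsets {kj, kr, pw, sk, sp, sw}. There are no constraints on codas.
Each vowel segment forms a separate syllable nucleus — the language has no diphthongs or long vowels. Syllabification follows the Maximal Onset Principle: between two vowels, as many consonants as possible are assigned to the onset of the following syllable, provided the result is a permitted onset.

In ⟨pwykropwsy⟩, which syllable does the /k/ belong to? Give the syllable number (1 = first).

Vowels present: y, o, y; each is a nucleus, giving 3 syllables.
σ1/σ2 boundary: cluster /kr/ — /kr/ is itself a permitted onset, so the whole cluster goes right; preceding coda = ∅.
σ2/σ3 boundary: /pws/ splits as /pw/ + /s/ (/s/ is the longest suffix that is a licit onset).
So the parse is pwy.kropw.sy.
The /k/ is in the onset of syllable 2 (/kropw/).

2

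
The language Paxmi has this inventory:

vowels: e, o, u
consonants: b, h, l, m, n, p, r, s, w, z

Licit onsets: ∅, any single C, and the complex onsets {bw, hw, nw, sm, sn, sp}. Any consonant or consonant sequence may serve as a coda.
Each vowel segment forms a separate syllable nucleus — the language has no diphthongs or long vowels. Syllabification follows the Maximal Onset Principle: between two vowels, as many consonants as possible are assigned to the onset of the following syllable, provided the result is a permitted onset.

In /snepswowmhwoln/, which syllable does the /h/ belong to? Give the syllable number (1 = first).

3

Vowels present: e, o, o; each is a nucleus, giving 3 syllables.
/e…o/ gap (V1→V2): /psw/ — longest licit onset from the right is /w/, leaving /ps/ as coda.
/o…o/ gap (V2→V3): cluster /wmhw/ — the longest permitted-onset suffix is /hw/; onset = /hw/, preceding coda = /wm/.
Syllabification: sneps.wowm.hwoln.
The /h/ is in the onset of syllable 3 (/hwoln/).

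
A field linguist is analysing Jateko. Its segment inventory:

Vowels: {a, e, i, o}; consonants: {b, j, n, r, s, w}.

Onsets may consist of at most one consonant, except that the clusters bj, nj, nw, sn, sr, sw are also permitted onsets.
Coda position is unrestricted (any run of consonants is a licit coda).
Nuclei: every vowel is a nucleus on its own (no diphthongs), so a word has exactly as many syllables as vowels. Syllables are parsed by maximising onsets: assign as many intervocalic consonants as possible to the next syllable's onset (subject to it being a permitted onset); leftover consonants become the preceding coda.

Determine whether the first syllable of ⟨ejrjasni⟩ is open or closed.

closed

The vowels are e, a, i — 3 nuclei, so 3 syllables.
V1 /e/ – V2 /a/: /jrj/ splits as /jr/ + /j/ (/j/ is the longest suffix that is a licit onset).
V2 /a/ – V3 /i/: cluster /sn/ — /sn/ is itself a permitted onset, so the whole cluster goes right; preceding coda = ∅.
Result: ejr.ja.sni.
Syllable 1 is /ejr/ with coda /jr/, so it is closed.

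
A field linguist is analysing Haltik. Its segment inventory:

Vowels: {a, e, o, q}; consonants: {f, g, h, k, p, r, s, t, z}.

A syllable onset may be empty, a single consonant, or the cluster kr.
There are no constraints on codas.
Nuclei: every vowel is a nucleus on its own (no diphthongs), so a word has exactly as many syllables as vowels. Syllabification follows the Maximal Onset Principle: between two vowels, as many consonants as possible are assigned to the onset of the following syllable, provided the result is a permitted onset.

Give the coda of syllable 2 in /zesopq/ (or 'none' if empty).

Nuclei (vowels): e, o, q → 3 syllables.
V1 /e/ – V2 /o/: just /s/ — single C goes to the following onset.
V2 /o/ – V3 /q/: /p/ is a single consonant, so it becomes the next onset.
Result: ze.so.pq.
Syllable 2 is /so/: onset /s/, nucleus /o/, coda ∅.

none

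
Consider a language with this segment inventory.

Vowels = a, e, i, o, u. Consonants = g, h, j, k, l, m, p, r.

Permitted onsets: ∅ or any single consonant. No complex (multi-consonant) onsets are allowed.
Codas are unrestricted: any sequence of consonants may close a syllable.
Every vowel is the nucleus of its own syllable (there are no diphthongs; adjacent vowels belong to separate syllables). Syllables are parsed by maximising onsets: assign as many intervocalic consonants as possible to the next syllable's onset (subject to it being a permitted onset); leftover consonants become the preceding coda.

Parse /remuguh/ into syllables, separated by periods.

re.mu.guh

The vowels are e, u, u — 3 nuclei, so 3 syllables.
V1 /e/ – V2 /u/: /m/ → onset of the next syllable (single consonants are always licit onsets).
V2 /u/ – V3 /u/: /g/ is a single consonant, so it becomes the next onset.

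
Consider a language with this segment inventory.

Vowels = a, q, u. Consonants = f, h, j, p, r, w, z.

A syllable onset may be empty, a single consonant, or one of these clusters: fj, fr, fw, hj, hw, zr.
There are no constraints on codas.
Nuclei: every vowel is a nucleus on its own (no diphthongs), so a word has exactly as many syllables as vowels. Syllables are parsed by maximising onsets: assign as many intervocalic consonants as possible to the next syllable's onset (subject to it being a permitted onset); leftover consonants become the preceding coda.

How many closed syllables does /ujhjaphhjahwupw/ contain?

Vowels present: u, a, a, u; each is a nucleus, giving 4 syllables.
σ1/σ2 boundary: /jhj/; trying suffixes from longest down, /hj/ is the first permitted one, so coda /j/ | onset /hj/.
σ2/σ3 boundary: /phhj/; trying suffixes from longest down, /hj/ is the first permitted one, so coda /ph/ | onset /hj/.
σ3/σ4 boundary: /hw/ is a licit onset in full, so it all attaches to the next syllable.
Syllabification: uj.hjaph.hja.hwupw.
Classifying each syllable: /uj/ (closed), /hjaph/ (closed), /hja/ (open), /hwupw/ (closed).
Closed syllables: 3.

3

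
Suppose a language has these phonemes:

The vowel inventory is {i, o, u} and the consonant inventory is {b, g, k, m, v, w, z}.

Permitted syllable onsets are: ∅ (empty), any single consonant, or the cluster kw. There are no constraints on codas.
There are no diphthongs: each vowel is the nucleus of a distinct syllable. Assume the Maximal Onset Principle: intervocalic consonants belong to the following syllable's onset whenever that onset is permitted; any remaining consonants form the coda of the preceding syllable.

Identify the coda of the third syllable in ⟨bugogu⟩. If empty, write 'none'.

none

Nuclei (vowels): u, o, u → 3 syllables.
V1 /u/ – V2 /o/: /g/ → onset of the next syllable (single consonants are always licit onsets).
V2 /o/ – V3 /u/: /g/ → onset of the next syllable (single consonants are always licit onsets).
So the parse is bu.go.gu.
Syllable 3 is /gu/: onset /g/, nucleus /u/, coda ∅.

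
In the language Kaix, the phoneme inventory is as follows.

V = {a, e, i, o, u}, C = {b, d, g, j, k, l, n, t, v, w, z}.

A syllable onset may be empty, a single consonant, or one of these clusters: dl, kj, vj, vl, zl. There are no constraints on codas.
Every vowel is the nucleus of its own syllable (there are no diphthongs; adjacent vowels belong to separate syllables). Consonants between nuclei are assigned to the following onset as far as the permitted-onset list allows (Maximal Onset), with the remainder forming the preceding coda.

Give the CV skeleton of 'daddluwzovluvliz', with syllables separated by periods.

The vowels are a, u, o, u, i — 5 nuclei, so 5 syllables.
σ1/σ2 boundary: /ddl/ splits as /d/ + /dl/ (/dl/ is the longest suffix that is a licit onset).
σ2/σ3 boundary: /wz/ — longest licit onset from the right is /z/, leaving /w/ as coda.
σ3/σ4 boundary: cluster /vl/ — /vl/ is itself a permitted onset, so the whole cluster goes right; preceding coda = ∅.
σ4/σ5 boundary: /vl/ is a licit onset in full, so it all attaches to the next syllable.
Result: dad.dluw.zo.vlu.vliz.
Mapping each syllable to C/V: /dad/ → CVC, /dluw/ → CCVC, /zo/ → CV, /vlu/ → CCV, /vliz/ → CCVC.

CVC.CCVC.CV.CCV.CCVC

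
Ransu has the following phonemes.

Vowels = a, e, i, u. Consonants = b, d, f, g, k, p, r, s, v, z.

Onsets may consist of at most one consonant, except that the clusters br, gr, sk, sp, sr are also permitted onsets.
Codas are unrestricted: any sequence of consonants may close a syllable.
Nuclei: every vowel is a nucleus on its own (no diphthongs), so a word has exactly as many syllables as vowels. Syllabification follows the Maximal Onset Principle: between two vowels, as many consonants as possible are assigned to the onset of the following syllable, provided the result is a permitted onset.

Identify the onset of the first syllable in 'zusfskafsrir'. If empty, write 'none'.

z

Nuclei (vowels): u, a, i → 3 syllables.
/u…a/ gap (V1→V2): /sfsk/; trying suffixes from longest down, /sk/ is the first permitted one, so coda /sf/ | onset /sk/.
/a…i/ gap (V2→V3): /fsr/ splits as /f/ + /sr/ (/sr/ is the longest suffix that is a licit onset).
So the parse is zusf.skaf.srir.
Syllable 1 is /zusf/: onset /z/, nucleus /u/, coda /sf/.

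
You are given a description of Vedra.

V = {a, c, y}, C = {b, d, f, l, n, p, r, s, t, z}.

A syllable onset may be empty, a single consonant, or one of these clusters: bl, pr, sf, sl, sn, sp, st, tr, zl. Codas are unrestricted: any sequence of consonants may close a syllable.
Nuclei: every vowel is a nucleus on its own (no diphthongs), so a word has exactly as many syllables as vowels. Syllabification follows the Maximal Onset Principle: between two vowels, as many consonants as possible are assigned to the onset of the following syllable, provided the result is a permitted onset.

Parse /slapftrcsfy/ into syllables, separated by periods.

slapf.trc.sfy

Vowels present: a, c, y; each is a nucleus, giving 3 syllables.
V1 /a/ – V2 /c/: cluster /pftr/ — the longest permitted-onset suffix is /tr/; onset = /tr/, preceding coda = /pf/.
V2 /c/ – V3 /y/: cluster /sf/ — /sf/ is itself a permitted onset, so the whole cluster goes right; preceding coda = ∅.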